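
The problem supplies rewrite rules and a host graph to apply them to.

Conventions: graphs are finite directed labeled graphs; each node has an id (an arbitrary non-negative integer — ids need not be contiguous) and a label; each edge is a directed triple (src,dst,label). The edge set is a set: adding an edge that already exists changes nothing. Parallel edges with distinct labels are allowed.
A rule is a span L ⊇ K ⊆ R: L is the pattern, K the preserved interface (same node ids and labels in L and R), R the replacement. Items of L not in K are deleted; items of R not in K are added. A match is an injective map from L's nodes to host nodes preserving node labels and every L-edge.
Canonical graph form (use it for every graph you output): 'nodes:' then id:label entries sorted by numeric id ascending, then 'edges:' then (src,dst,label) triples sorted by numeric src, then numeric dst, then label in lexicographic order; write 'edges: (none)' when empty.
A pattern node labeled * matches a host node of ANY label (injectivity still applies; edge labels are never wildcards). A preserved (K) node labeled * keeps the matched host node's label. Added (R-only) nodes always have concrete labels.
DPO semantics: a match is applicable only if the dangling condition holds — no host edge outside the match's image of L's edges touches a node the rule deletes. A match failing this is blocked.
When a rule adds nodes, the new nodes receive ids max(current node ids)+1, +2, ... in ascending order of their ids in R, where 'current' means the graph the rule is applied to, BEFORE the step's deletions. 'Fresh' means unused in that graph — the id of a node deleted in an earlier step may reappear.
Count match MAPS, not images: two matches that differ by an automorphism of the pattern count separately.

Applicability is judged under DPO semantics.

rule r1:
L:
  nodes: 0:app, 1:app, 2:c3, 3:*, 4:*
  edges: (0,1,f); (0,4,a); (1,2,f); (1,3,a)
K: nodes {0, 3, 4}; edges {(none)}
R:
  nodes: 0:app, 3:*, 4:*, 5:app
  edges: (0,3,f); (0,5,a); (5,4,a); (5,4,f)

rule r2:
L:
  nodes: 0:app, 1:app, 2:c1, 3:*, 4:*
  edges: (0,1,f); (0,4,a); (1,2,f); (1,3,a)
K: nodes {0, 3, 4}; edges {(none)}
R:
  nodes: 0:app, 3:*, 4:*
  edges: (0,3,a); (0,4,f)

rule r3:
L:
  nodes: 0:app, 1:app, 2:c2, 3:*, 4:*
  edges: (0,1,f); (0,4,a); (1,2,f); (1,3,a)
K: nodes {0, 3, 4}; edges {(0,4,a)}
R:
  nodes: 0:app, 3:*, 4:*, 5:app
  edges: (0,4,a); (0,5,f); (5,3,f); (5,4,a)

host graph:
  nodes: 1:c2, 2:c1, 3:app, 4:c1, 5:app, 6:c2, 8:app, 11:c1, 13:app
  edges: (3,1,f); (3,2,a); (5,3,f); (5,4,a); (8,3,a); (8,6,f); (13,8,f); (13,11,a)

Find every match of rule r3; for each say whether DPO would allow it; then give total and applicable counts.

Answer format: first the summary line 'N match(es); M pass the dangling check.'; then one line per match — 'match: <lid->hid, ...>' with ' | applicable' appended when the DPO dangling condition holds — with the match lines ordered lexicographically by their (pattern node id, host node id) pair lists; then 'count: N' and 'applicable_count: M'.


2 match(es); 1 pass the dangling check.
match: 0->5, 1->3, 2->1, 3->2, 4->4
match: 0->13, 1->8, 2->6, 3->3, 4->11 | applicable
count: 2
applicable_count: 1


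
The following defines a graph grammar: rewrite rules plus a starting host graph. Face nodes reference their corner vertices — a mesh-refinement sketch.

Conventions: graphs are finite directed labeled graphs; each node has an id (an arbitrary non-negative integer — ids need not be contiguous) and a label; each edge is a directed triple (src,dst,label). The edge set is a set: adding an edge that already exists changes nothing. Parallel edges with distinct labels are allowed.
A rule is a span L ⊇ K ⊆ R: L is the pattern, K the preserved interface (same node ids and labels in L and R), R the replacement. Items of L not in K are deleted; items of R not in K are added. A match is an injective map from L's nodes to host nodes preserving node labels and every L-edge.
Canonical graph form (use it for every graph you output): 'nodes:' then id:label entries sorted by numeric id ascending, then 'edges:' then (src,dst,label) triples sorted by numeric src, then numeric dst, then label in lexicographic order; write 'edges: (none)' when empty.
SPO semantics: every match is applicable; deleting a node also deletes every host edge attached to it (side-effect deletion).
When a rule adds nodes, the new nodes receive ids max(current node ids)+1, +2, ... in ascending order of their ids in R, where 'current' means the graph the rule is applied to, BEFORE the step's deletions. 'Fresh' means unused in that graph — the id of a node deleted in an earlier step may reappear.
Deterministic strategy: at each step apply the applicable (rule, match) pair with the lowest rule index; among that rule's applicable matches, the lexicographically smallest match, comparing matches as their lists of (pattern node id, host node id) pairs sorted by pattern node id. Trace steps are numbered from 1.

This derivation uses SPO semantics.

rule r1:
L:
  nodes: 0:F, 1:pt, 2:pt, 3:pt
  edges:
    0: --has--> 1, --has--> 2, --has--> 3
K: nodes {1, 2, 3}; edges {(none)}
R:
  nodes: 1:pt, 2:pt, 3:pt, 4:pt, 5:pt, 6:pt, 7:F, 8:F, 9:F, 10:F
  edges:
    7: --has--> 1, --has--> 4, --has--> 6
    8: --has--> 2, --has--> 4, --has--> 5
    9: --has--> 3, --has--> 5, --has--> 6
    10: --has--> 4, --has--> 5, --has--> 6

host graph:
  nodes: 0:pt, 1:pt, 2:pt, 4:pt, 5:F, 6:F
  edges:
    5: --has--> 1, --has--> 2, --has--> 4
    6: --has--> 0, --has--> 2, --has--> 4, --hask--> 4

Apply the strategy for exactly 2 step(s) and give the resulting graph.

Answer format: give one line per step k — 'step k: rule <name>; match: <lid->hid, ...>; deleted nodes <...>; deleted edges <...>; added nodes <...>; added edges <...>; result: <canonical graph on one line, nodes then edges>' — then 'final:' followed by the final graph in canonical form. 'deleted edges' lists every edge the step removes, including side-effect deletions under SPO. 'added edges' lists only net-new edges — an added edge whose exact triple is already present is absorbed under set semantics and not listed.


step 1: rule r1; match: 0->5, 1->1, 2->2, 3->4; deleted nodes 5; deleted edges (5,1,has); (5,2,has); (5,4,has); added nodes 7, 8, 9, 10, 11, 12, 13; added edges (10,1,has); (10,7,has); (10,9,has); (11,2,has); (11,7,has); (11,8,has); (12,4,has); (12,8,has); (12,9,has); (13,7,has); (13,8,has); (13,9,has); result: nodes: 0:pt, 1:pt, 2:pt, 4:pt, 6:F, 7:pt, 8:pt, 9:pt, 10:F, 11:F, 12:F, 13:F edges: (6,0,has); (6,2,has); (6,4,has); (6,4,hask); (10,1,has); (10,7,has); (10,9,has); (11,2,has); (11,7,has); (11,8,has); (12,4,has); (12,8,has); (12,9,has); (13,7,has); (13,8,has); (13,9,has)
step 2: rule r1; match: 0->6, 1->0, 2->2, 3->4; deleted nodes 6; deleted edges (6,0,has); (6,2,has); (6,4,has); (6,4,hask); added nodes 14, 15, 16, 17, 18, 19, 20; added edges (17,0,has); (17,14,has); (17,16,has); (18,2,has); (18,14,has); (18,15,has); (19,4,has); (19,15,has); (19,16,has); (20,14,has); (20,15,has); (20,16,has); result: nodes: 0:pt, 1:pt, 2:pt, 4:pt, 7:pt, 8:pt, 9:pt, 10:F, 11:F, 12:F, 13:F, 14:pt, 15:pt, 16:pt, 17:F, 18:F, 19:F, 20:F edges: (10,1,has); (10,7,has); (10,9,has); (11,2,has); (11,7,has); (11,8,has); (12,4,has); (12,8,has); (12,9,has); (13,7,has); (13,8,has); (13,9,has); (17,0,has); (17,14,has); (17,16,has); (18,2,has); (18,14,has); (18,15,has); (19,4,has); (19,15,has); (19,16,has); (20,14,has); (20,15,has); (20,16,has)
final:
nodes: 0:pt, 1:pt, 2:pt, 4:pt, 7:pt, 8:pt, 9:pt, 10:F, 11:F, 12:F, 13:F, 14:pt, 15:pt, 16:pt, 17:F, 18:F, 19:F, 20:F
edges: (10,1,has); (10,7,has); (10,9,has); (11,2,has); (11,7,has); (11,8,has); (12,4,has); (12,8,has); (12,9,has); (13,7,has); (13,8,has); (13,9,has); (17,0,has); (17,14,has); (17,16,has); (18,2,has); (18,14,has); (18,15,has); (19,4,has); (19,15,has); (19,16,has); (20,14,has); (20,15,has); (20,16,has)


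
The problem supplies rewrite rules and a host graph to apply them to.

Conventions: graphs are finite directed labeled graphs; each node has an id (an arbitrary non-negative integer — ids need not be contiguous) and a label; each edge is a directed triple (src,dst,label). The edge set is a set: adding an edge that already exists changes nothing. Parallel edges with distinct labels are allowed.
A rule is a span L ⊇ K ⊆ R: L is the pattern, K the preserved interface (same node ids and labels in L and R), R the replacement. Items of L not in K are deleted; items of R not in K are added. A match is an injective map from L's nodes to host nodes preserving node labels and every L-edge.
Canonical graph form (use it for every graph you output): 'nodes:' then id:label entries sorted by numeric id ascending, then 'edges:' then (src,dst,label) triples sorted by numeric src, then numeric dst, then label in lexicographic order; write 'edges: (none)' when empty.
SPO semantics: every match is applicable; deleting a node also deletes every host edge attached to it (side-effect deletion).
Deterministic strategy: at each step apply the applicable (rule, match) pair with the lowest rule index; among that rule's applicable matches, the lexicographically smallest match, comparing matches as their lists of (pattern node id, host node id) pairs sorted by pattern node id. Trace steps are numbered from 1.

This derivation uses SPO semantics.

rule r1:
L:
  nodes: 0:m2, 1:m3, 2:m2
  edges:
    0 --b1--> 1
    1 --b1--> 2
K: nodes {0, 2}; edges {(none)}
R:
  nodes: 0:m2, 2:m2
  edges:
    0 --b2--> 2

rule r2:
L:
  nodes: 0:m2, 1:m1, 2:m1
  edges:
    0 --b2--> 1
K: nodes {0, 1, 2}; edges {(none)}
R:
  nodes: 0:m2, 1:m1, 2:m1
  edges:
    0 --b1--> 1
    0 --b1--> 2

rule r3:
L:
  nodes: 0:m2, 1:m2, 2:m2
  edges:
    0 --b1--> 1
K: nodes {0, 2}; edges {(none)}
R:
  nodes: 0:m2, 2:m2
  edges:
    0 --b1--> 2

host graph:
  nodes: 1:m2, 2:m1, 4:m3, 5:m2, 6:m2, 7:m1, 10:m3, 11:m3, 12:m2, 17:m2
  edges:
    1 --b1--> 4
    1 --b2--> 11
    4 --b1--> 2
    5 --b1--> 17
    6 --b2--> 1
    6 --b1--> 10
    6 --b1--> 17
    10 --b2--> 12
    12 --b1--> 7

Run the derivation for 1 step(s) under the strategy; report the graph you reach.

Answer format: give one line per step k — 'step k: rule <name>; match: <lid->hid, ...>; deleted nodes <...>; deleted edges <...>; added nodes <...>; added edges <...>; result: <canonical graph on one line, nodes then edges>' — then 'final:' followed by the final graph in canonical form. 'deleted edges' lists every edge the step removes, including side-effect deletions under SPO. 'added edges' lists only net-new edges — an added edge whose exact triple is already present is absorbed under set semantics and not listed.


step 1: rule r3; match: 0->5, 1->17, 2->1; deleted nodes 17; deleted edges (5,17,b1); (6,17,b1); added nodes (none); added edges (5,1,b1); result: nodes: 1:m2, 2:m1, 4:m3, 5:m2, 6:m2, 7:m1, 10:m3, 11:m3, 12:m2 edges: (1,4,b1); (1,11,b2); (4,2,b1); (5,1,b1); (6,1,b2); (6,10,b1); (10,12,b2); (12,7,b1)
final:
nodes: 1:m2, 2:m1, 4:m3, 5:m2, 6:m2, 7:m1, 10:m3, 11:m3, 12:m2
edges: (1,4,b1); (1,11,b2); (4,2,b1); (5,1,b1); (6,1,b2); (6,10,b1); (10,12,b2); (12,7,b1)


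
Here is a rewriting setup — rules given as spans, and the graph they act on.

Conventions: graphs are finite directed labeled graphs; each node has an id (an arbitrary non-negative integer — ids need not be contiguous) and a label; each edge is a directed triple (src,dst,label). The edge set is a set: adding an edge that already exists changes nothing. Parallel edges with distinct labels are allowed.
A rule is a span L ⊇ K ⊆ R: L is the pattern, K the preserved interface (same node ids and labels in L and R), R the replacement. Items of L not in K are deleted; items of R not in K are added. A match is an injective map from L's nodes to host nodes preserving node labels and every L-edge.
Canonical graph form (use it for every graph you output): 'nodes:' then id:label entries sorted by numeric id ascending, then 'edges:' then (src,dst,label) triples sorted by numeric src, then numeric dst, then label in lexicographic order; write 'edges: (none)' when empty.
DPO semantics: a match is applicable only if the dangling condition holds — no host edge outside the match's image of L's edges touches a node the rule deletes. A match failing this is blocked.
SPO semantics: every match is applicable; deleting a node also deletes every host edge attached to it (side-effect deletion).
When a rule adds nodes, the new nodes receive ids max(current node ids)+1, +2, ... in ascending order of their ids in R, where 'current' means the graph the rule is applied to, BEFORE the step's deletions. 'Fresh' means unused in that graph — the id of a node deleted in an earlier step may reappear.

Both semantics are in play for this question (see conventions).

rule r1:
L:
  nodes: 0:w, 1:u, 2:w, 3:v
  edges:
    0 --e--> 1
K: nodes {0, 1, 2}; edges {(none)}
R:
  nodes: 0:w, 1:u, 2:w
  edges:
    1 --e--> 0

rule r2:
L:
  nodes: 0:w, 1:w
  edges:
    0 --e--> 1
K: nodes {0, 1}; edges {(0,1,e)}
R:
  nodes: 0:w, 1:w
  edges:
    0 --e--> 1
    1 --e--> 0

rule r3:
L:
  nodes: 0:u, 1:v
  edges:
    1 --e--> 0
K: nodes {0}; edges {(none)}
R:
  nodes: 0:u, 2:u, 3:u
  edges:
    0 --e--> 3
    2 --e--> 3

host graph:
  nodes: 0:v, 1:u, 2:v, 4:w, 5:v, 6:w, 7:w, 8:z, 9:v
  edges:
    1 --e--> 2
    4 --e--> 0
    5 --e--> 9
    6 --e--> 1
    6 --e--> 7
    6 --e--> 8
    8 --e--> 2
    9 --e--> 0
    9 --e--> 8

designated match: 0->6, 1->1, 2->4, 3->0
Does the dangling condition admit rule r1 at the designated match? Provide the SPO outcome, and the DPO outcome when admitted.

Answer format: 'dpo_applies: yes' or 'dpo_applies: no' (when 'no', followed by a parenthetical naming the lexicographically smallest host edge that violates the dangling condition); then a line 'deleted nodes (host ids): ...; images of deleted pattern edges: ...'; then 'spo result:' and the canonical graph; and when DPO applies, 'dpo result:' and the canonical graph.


dpo_applies: no
(the rule deletes node 0, which keeps host edge (4,0,e) outside the match image — the dangling condition fails, DPO blocks; SPO proceeds and side-deletes such edges)
deleted nodes (host ids): 0; images of deleted pattern edges: (6,1,e)
spo result:
nodes: 1:u, 2:v, 4:w, 5:v, 6:w, 7:w, 8:z, 9:v
edges: (1,2,e); (1,6,e); (5,9,e); (6,7,e); (6,8,e); (8,2,e); (9,8,e)


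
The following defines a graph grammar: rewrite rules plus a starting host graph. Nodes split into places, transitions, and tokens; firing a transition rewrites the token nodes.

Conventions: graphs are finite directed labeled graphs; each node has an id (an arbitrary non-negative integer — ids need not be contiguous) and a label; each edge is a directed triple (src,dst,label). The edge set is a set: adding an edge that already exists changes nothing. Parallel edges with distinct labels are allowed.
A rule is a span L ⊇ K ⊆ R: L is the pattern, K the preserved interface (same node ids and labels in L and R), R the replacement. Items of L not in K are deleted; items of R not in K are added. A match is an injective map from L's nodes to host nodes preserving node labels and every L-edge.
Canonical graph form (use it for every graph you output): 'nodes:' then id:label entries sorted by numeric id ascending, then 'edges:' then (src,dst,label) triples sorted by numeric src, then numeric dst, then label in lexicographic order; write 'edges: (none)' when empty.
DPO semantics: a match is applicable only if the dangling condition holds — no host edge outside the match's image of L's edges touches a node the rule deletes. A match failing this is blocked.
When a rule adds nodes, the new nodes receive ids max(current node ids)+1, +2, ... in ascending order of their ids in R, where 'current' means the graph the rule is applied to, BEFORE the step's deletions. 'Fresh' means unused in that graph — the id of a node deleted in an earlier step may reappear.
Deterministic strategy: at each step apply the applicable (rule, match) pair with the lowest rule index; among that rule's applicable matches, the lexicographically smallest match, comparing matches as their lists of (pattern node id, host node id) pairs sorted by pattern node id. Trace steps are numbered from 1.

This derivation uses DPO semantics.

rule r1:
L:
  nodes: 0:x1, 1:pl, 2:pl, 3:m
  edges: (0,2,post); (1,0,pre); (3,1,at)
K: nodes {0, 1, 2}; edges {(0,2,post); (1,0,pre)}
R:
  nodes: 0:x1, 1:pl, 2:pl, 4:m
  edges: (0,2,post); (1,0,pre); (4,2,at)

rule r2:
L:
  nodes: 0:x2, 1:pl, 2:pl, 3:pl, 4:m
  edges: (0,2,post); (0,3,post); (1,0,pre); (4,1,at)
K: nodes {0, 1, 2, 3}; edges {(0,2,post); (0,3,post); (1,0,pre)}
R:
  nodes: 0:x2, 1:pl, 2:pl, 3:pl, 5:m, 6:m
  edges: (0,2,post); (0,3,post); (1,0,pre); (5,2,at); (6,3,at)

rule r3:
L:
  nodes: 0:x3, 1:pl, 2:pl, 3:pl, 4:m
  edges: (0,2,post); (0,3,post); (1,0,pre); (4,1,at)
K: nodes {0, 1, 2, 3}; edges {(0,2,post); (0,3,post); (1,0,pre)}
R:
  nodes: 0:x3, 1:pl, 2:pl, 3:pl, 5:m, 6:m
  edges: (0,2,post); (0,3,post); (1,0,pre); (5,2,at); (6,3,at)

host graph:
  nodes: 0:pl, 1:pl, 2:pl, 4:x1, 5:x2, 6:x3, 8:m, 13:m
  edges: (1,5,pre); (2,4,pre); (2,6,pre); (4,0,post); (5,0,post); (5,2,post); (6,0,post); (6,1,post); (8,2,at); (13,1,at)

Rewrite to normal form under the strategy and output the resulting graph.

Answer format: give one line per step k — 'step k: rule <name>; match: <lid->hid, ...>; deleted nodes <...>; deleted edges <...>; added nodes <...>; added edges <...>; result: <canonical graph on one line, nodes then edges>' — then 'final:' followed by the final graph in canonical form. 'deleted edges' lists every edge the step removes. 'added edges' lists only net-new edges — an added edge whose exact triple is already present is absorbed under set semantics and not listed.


step 1: rule r1; match: 0->4, 1->2, 2->0, 3->8; deleted nodes 8; deleted edges (8,2,at); added nodes 14; added edges (14,0,at); result: nodes: 0:pl, 1:pl, 2:pl, 4:x1, 5:x2, 6:x3, 13:m, 14:m edges: (1,5,pre); (2,4,pre); (2,6,pre); (4,0,post); (5,0,post); (5,2,post); (6,0,post); (6,1,post); (13,1,at); (14,0,at)
step 2: rule r2; match: 0->5, 1->1, 2->0, 3->2, 4->13; deleted nodes 13; deleted edges (13,1,at); added nodes 15, 16; added edges (15,0,at); (16,2,at); result: nodes: 0:pl, 1:pl, 2:pl, 4:x1, 5:x2, 6:x3, 14:m, 15:m, 16:m edges: (1,5,pre); (2,4,pre); (2,6,pre); (4,0,post); (5,0,post); (5,2,post); (6,0,post); (6,1,post); (14,0,at); (15,0,at); (16,2,at)
step 3: rule r1; match: 0->4, 1->2, 2->0, 3->16; deleted nodes 16; deleted edges (16,2,at); added nodes 17; added edges (17,0,at); result: nodes: 0:pl, 1:pl, 2:pl, 4:x1, 5:x2, 6:x3, 14:m, 15:m, 17:m edges: (1,5,pre); (2,4,pre); (2,6,pre); (4,0,post); (5,0,post); (5,2,post); (6,0,post); (6,1,post); (14,0,at); (15,0,at); (17,0,at)
final:
nodes: 0:pl, 1:pl, 2:pl, 4:x1, 5:x2, 6:x3, 14:m, 15:m, 17:m
edges: (1,5,pre); (2,4,pre); (2,6,pre); (4,0,post); (5,0,post); (5,2,post); (6,0,post); (6,1,post); (14,0,at); (15,0,at); (17,0,at)


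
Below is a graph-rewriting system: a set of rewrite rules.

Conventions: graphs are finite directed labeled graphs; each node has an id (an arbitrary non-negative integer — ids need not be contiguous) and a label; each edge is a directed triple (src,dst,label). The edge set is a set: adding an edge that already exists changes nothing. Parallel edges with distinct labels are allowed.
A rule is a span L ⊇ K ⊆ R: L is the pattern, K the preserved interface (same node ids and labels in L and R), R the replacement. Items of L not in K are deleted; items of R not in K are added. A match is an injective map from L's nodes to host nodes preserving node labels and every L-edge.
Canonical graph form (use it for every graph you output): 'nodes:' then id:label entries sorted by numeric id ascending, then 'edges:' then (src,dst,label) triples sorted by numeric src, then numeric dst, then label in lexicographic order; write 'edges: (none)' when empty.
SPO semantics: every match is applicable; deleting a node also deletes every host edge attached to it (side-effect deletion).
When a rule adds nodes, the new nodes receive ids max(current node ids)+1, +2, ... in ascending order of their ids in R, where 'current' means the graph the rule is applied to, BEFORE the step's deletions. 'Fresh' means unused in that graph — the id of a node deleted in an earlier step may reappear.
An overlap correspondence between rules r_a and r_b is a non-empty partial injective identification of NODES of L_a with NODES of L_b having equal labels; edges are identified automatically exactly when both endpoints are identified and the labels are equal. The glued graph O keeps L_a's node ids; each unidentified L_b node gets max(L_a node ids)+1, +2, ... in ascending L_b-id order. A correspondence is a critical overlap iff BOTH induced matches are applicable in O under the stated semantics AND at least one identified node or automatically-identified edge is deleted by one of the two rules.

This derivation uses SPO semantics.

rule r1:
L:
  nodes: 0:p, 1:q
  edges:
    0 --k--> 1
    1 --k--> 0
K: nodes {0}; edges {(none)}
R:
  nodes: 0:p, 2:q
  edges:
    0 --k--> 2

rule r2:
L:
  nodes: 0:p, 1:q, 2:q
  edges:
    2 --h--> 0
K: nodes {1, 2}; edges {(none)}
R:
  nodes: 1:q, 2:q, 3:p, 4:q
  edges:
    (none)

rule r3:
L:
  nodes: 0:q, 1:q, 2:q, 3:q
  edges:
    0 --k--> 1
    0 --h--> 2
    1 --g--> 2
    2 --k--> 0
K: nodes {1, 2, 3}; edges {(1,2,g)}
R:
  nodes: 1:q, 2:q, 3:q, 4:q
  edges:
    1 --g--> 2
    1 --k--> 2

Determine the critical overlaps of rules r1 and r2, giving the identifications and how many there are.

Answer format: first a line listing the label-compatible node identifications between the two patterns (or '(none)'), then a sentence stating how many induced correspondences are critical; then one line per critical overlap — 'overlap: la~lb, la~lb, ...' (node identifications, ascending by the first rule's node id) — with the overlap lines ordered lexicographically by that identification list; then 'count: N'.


label-compatible node identifications between L(r1) and L(r2): 0~0, 1~1, 1~2
5 of the induced correspondences are critical overlaps of r1 and r2.
overlap: 0~0
overlap: 0~0, 1~1
overlap: 0~0, 1~2
overlap: 1~1
overlap: 1~2
count: 5


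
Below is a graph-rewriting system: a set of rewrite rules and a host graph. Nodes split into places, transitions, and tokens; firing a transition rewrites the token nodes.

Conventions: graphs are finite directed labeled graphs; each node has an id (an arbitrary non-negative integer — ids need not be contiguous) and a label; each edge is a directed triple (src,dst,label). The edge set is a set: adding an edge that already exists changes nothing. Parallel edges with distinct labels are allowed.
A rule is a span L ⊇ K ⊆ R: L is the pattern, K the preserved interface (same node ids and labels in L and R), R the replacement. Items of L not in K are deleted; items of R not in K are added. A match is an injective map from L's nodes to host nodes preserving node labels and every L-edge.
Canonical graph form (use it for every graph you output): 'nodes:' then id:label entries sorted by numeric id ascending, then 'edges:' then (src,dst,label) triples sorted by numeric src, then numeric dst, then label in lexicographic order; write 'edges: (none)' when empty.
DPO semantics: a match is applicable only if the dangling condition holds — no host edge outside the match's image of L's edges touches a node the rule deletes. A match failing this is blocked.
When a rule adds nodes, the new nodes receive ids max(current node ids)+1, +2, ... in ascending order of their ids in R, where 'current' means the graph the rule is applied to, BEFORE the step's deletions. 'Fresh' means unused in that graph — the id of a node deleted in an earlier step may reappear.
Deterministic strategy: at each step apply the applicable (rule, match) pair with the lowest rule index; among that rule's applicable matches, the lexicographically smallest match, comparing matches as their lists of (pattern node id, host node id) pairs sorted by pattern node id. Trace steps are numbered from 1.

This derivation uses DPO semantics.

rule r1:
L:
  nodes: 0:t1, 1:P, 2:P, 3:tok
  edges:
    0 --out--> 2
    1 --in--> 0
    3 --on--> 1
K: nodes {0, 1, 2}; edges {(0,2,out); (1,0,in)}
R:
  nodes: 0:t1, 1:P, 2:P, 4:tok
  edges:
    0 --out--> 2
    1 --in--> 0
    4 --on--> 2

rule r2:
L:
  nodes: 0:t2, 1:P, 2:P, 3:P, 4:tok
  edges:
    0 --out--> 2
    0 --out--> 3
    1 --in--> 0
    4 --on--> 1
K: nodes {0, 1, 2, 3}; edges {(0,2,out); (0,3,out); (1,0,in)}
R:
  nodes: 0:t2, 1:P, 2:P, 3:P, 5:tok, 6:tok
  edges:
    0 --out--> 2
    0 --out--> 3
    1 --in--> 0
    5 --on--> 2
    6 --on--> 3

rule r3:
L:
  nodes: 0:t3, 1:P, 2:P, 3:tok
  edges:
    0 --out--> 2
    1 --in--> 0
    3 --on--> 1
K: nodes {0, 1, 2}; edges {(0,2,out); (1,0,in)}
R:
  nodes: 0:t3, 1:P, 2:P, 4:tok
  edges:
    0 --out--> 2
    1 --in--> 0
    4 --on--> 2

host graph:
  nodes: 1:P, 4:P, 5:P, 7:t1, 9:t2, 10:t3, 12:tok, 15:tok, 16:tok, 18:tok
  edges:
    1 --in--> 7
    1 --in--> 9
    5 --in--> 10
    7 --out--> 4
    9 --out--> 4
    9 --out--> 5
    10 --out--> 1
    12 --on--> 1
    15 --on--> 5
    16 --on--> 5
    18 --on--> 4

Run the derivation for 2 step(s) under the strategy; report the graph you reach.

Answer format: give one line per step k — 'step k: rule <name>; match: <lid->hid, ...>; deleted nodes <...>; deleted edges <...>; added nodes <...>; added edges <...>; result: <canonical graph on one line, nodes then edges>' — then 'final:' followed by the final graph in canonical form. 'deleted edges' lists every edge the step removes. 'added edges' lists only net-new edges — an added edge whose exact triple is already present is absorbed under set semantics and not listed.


step 1: rule r1; match: 0->7, 1->1, 2->4, 3->12; deleted nodes 12; deleted edges (12,1,on); added nodes 19; added edges (19,4,on); result: nodes: 1:P, 4:P, 5:P, 7:t1, 9:t2, 10:t3, 15:tok, 16:tok, 18:tok, 19:tok edges: (1,7,in); (1,9,in); (5,10,in); (7,4,out); (9,4,out); (9,5,out); (10,1,out); (15,5,on); (16,5,on); (18,4,on); (19,4,on)
step 2: rule r3; match: 0->10, 1->5, 2->1, 3->15; deleted nodes 15; deleted edges (15,5,on); added nodes 20; added edges (20,1,on); result: nodes: 1:P, 4:P, 5:P, 7:t1, 9:t2, 10:t3, 16:tok, 18:tok, 19:tok, 20:tok edges: (1,7,in); (1,9,in); (5,10,in); (7,4,out); (9,4,out); (9,5,out); (10,1,out); (16,5,on); (18,4,on); (19,4,on); (20,1,on)
final:
nodes: 1:P, 4:P, 5:P, 7:t1, 9:t2, 10:t3, 16:tok, 18:tok, 19:tok, 20:tok
edges: (1,7,in); (1,9,in); (5,10,in); (7,4,out); (9,4,out); (9,5,out); (10,1,out); (16,5,on); (18,4,on); (19,4,on); (20,1,on)


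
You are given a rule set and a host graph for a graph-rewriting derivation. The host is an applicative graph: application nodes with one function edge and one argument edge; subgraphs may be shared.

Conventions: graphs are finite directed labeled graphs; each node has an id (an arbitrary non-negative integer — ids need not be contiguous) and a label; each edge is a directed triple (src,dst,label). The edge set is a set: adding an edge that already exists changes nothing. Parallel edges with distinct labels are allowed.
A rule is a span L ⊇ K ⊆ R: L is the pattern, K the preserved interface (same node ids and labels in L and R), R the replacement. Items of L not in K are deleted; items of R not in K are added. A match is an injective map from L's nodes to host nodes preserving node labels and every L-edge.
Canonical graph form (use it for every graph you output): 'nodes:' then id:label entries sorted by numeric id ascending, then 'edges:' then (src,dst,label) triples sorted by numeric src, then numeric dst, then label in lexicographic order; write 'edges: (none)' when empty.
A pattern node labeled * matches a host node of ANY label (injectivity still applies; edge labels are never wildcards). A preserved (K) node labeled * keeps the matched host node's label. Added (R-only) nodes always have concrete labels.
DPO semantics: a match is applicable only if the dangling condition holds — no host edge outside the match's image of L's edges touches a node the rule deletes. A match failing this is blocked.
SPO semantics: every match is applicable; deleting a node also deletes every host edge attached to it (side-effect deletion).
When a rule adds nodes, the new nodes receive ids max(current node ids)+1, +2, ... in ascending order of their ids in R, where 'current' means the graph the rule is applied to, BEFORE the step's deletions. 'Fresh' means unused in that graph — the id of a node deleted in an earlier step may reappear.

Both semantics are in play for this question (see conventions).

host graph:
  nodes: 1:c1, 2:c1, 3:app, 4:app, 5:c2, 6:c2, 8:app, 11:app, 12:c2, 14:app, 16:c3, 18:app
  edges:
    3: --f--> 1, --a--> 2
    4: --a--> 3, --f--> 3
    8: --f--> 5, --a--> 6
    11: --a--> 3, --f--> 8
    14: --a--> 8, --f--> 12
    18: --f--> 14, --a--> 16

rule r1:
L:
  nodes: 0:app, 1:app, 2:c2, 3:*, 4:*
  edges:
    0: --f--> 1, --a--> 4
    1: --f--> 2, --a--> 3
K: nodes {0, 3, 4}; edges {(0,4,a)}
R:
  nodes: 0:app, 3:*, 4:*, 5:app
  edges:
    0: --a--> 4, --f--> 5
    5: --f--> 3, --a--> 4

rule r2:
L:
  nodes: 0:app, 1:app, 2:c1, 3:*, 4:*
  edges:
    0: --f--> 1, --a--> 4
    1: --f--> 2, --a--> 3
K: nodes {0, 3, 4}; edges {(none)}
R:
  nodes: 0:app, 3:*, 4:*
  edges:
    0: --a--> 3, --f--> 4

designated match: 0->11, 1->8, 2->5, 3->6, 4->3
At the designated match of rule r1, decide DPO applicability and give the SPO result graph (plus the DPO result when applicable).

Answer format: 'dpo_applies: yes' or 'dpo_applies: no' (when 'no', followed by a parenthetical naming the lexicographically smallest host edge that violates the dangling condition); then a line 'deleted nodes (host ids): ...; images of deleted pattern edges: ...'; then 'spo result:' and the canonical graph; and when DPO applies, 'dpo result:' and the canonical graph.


dpo_applies: no
(the rule deletes node 8, which keeps host edge (14,8,a) outside the match image — the dangling condition fails, DPO blocks; SPO proceeds and side-deletes such edges)
deleted nodes (host ids): 5, 8; images of deleted pattern edges: (8,5,f); (8,6,a); (11,8,f)
spo result:
nodes: 1:c1, 2:c1, 3:app, 4:app, 6:c2, 11:app, 12:c2, 14:app, 16:c3, 18:app, 19:app
edges: (3,1,f); (3,2,a); (4,3,a); (4,3,f); (11,3,a); (11,19,f); (14,12,f); (18,14,f); (18,16,a); (19,3,a); (19,6,f)


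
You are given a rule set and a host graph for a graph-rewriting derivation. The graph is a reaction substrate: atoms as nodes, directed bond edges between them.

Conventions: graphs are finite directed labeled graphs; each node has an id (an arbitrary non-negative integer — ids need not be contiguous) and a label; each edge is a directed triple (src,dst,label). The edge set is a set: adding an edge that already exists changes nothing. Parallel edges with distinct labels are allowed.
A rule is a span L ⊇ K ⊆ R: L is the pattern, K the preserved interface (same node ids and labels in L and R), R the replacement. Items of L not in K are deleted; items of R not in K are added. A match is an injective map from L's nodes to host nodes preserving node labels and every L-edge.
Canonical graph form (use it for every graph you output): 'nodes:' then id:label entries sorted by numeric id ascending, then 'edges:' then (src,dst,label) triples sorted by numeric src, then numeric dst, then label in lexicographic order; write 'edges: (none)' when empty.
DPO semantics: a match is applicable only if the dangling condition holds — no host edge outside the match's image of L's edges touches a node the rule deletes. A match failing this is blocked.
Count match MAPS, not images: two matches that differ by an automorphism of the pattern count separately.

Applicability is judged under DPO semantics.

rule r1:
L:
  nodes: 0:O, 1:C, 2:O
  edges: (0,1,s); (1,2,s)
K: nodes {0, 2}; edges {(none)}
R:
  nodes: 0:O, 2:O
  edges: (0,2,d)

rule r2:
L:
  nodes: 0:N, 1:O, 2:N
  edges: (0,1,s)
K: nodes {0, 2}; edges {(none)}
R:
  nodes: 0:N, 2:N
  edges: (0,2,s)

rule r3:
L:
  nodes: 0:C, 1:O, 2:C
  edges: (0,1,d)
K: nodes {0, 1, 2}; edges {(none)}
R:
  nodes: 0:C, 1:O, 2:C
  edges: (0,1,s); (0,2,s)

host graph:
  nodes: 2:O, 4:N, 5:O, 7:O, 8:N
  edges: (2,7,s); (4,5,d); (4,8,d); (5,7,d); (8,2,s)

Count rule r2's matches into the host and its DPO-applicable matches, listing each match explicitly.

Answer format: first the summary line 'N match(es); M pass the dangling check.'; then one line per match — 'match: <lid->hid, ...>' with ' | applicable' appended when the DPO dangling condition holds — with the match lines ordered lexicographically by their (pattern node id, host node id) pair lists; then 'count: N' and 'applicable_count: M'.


1 match(es); 0 pass the dangling check.
match: 0->8, 1->2, 2->4
count: 1
applicable_count: 0


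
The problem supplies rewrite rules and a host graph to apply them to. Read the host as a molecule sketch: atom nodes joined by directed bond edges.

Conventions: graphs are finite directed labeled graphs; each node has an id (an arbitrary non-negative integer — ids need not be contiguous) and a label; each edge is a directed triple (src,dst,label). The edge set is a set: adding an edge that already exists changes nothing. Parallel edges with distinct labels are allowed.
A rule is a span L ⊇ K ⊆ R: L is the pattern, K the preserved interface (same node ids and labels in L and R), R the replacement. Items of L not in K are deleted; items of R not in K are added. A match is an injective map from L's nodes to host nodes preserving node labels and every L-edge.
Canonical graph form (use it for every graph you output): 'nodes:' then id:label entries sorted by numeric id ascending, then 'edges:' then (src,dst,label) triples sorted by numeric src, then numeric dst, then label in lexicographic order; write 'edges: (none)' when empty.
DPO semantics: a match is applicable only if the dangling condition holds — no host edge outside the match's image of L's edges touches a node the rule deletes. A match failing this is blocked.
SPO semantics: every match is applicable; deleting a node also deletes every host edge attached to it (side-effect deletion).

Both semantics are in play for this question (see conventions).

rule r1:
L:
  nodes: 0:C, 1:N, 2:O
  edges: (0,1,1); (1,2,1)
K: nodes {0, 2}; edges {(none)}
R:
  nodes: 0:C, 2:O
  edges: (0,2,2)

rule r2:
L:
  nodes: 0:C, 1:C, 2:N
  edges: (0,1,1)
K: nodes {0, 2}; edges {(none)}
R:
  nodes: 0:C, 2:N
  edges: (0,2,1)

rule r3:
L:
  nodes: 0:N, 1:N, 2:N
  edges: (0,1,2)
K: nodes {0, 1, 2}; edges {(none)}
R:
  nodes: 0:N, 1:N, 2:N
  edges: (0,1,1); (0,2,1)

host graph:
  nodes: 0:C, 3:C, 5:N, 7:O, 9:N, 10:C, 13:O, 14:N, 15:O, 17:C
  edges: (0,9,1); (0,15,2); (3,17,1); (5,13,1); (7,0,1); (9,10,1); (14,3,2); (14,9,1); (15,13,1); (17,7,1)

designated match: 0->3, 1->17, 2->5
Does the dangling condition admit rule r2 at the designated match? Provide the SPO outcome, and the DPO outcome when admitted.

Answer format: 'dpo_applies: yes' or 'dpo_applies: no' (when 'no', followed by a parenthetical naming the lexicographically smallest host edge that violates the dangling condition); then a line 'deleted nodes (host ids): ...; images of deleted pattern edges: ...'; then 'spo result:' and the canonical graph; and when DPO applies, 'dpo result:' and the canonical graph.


dpo_applies: no
(the rule deletes node 17, which keeps host edge (17,7,1) outside the match image — the dangling condition fails, DPO blocks; SPO proceeds and side-deletes such edges)
deleted nodes (host ids): 17; images of deleted pattern edges: (3,17,1)
spo result:
nodes: 0:C, 3:C, 5:N, 7:O, 9:N, 10:C, 13:O, 14:N, 15:O
edges: (0,9,1); (0,15,2); (3,5,1); (5,13,1); (7,0,1); (9,10,1); (14,3,2); (14,9,1); (15,13,1)


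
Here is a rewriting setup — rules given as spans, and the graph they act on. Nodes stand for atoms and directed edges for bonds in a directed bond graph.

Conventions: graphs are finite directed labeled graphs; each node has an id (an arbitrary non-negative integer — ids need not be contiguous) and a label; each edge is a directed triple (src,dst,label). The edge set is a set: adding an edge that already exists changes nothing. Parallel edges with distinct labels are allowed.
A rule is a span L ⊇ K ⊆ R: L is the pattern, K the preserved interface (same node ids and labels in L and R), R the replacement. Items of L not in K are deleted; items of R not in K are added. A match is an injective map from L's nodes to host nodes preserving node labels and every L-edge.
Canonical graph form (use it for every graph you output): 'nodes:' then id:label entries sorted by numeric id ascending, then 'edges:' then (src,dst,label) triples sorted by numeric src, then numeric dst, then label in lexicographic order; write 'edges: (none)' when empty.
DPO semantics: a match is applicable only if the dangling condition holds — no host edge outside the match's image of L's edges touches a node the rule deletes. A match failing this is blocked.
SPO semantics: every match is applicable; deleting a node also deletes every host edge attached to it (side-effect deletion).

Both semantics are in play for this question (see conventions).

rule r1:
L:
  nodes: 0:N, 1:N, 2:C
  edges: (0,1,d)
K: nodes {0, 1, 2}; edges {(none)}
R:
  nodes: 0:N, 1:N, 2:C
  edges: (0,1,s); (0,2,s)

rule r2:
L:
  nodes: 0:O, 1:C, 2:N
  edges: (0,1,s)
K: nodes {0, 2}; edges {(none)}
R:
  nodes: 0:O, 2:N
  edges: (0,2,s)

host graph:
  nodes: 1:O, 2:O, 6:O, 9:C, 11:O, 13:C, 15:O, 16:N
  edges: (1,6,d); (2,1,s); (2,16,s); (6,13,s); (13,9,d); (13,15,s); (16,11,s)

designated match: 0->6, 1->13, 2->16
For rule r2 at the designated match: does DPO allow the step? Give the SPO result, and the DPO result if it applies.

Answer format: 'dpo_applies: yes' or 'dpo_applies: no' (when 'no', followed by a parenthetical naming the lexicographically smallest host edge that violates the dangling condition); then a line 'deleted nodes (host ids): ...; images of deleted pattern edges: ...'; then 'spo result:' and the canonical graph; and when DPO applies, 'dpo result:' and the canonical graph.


dpo_applies: no
(the rule deletes node 13, which keeps host edge (13,9,d) outside the match image — the dangling condition fails, DPO blocks; SPO proceeds and side-deletes such edges)
deleted nodes (host ids): 13; images of deleted pattern edges: (6,13,s)
spo result:
nodes: 1:O, 2:O, 6:O, 9:C, 11:O, 15:O, 16:N
edges: (1,6,d); (2,1,s); (2,16,s); (6,16,s); (16,11,s)


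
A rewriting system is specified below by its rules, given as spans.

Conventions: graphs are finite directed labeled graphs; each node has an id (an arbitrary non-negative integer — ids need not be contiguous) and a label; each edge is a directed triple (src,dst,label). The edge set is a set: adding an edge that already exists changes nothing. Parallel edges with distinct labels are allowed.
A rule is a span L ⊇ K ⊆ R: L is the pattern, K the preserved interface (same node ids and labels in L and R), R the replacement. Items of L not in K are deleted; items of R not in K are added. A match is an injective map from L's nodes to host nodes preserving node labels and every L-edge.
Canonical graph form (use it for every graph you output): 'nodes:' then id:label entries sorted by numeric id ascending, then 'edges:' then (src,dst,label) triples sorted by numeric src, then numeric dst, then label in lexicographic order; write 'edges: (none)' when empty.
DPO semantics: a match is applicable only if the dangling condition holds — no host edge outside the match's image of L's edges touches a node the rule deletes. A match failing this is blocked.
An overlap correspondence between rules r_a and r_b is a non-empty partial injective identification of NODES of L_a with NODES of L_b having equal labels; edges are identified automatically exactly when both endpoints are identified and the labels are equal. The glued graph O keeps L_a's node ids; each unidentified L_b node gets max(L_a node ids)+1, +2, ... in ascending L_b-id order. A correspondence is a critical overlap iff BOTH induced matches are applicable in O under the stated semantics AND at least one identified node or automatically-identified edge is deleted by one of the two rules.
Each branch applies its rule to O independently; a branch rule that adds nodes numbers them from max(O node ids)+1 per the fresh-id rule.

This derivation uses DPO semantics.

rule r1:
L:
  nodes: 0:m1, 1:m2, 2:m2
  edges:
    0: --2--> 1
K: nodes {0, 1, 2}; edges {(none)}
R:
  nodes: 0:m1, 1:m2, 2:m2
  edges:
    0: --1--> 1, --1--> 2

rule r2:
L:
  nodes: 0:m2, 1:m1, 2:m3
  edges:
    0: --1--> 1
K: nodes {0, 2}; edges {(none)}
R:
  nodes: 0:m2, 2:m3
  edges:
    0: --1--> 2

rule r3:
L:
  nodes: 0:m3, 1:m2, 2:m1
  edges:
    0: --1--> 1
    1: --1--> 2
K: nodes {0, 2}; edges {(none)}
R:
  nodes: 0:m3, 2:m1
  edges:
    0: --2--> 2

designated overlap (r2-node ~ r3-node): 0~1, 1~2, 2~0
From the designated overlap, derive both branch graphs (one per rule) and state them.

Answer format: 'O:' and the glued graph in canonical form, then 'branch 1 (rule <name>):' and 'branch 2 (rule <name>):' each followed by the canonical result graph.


O:
nodes: 0:m2, 1:m1, 2:m3
edges: (0,1,1); (2,0,1)
branch 1 (rule r2):
nodes: 0:m2, 2:m3
edges: (0,2,1); (2,0,1)
branch 2 (rule r3):
nodes: 1:m1, 2:m3
edges: (2,1,2)
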